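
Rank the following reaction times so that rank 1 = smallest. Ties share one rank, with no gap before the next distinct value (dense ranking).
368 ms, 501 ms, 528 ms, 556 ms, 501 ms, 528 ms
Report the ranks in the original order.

1, 2, 3, 4, 2, 3

Sorted (ascending): 368, 501, 501, 528, 528, 556
The 2 values of 501 share dense rank 2.
The 2 values of 528 share dense rank 3.
Remaining distinct values take the next consecutive integers.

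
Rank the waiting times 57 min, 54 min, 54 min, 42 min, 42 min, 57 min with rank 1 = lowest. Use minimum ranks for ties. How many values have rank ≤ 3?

4

Sorted (ascending): 42, 42, 54, 54, 57, 57
The 2 values of 42 occupy positions 1–2 → each gets rank 1.
The 2 values of 54 occupy positions 3–4 → each gets rank 3.
The 2 values of 57 occupy positions 5–6 → each gets rank 5.
Ranks ≤ 3: {1, 1, 3, 3} → 4 values.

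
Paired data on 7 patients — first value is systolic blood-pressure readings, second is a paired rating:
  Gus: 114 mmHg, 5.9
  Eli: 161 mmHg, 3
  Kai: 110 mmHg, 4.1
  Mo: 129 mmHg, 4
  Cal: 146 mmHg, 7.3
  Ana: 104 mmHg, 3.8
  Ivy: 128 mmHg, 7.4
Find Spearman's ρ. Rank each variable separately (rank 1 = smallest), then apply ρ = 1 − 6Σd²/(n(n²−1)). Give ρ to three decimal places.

-0.036

Ranks of variable 1: 3, 7, 2, 5, 6, 1, 4
Ranks of variable 2: 5, 1, 4, 3, 6, 2, 7
d = r₁ − r₂: -2, 6, -2, 2, 0, -1, -3
d²: 4, 36, 4, 4, 0, 1, 9; Σd² = 58
ρ = 1 − 6·58/(7·48) = 1 − 348/336 = -0.036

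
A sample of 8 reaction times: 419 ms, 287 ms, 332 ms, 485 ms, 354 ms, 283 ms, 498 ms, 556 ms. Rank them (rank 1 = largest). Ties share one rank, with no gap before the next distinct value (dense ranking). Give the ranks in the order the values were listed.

4, 7, 6, 3, 5, 8, 2, 1

Sorted (descending): 556, 498, 485, 419, 354, 332, 287, 283
No ties — each value takes its position as its rank.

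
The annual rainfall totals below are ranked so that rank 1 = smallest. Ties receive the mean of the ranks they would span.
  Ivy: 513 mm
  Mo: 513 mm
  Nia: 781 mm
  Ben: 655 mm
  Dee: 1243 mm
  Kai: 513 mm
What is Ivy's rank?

Sorted (ascending): 513, 513, 513, 655, 781, 1243
The 3 values of 513 occupy positions 1–3 → average rank 2.
Ivy has value 513 mm → rank 2.

2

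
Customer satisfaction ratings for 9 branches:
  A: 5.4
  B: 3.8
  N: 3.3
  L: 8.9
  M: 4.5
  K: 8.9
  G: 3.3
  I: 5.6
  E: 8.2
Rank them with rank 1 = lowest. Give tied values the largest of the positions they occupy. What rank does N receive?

Sorted (ascending): 3.3, 3.3, 3.8, 4.5, 5.4, 5.6, 8.2, 8.9, 8.9
The 2 values of 3.3 occupy positions 1–2 → each gets rank 2.
The 2 values of 8.9 occupy positions 8–9 → each gets rank 9.
N has value 3.3 → rank 2.

2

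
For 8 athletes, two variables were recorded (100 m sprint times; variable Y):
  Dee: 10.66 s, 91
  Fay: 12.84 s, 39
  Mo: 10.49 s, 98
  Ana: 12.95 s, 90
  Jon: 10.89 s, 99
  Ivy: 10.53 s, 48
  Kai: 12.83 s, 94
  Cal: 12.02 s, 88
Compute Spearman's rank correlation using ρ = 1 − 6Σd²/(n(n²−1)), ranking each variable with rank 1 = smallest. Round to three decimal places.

-0.333

Ranks of variable 1: 3, 7, 1, 8, 4, 2, 6, 5
Ranks of variable 2: 5, 1, 7, 4, 8, 2, 6, 3
d = r₁ − r₂: -2, 6, -6, 4, -4, 0, 0, 2
d²: 4, 36, 36, 16, 16, 0, 0, 4; Σd² = 112
ρ = 1 − 6·112/(8·63) = 1 − 672/504 = -0.333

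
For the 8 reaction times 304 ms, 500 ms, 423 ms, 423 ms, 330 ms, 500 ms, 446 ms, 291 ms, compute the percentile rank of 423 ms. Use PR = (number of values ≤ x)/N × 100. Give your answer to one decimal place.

62.5

N = 8.
Strictly below 423: 3. Equal to 423: 2.
PR = 5/8 × 100 = 62.5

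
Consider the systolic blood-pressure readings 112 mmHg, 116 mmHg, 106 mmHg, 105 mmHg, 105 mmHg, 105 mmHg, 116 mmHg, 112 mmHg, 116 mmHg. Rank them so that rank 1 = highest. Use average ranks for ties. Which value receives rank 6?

106

Sorted (descending): 116, 116, 116, 112, 112, 106, 105, 105, 105
The 3 values of 116 occupy positions 1–3 → average rank 2.
The 2 values of 112 occupy positions 4–5 → average rank (4+5)/2 = 4.5.
The 3 values of 105 occupy positions 7–9 → average rank 8.
Rank 6 → value 106.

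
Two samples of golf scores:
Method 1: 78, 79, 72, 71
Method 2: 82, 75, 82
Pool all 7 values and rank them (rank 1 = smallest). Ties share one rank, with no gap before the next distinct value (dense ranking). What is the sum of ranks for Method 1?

12

Sorted (ascending): 71, 72, 75, 78, 79, 82, 82
The 2 values of 82 share dense rank 6.
Remaining distinct values take the next consecutive integers.
Method 1 values → pooled ranks: 78→4, 79→5, 72→2, 71→1
Rank sum = 4 + 5 + 2 + 1 = 12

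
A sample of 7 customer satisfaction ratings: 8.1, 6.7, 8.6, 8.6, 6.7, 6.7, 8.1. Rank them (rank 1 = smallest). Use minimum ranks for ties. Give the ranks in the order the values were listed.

4, 1, 6, 6, 1, 1, 4

Sorted (ascending): 6.7, 6.7, 6.7, 8.1, 8.1, 8.6, 8.6
The 3 values of 6.7 occupy positions 1–3 → each gets rank 1.
The 2 values of 8.1 occupy positions 4–5 → each gets rank 4.
The 2 values of 8.6 occupy positions 6–7 → each gets rank 6.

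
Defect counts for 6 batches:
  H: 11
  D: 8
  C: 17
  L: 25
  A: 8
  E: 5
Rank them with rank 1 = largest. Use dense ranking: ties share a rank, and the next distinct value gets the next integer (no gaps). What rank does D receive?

Sorted (descending): 25, 17, 11, 8, 8, 5
The 2 values of 8 share dense rank 4.
Remaining distinct values take the next consecutive integers.
D has value 8 → rank 4.

4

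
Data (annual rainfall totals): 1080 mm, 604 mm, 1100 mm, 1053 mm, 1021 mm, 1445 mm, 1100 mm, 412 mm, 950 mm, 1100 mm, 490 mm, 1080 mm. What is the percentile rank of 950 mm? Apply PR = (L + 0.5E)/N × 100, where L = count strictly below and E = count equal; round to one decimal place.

29.2

N = 12.
Strictly below 950: 3. Equal to 950: 1.
PR = (3 + 0.5·1)/12 × 100 = 29.2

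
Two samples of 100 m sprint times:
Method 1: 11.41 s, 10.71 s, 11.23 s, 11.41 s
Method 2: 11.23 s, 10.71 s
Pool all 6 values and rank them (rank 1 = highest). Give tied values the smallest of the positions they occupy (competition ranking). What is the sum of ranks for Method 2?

Sorted (descending): 11.41, 11.41, 11.23, 11.23, 10.71, 10.71
The 2 values of 11.41 occupy positions 1–2 → each gets rank 1.
The 2 values of 11.23 occupy positions 3–4 → each gets rank 3.
The 2 values of 10.71 occupy positions 5–6 → each gets rank 5.
Method 2 values → pooled ranks: 11.23→3, 10.71→5
Rank sum = 3 + 5 = 8

8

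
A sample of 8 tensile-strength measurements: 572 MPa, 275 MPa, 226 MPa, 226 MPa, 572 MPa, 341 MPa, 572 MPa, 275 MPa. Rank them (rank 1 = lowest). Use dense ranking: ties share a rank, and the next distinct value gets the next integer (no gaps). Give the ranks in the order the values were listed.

4, 2, 1, 1, 4, 3, 4, 2

Sorted (ascending): 226, 226, 275, 275, 341, 572, 572, 572
The 2 values of 226 share dense rank 1.
The 2 values of 275 share dense rank 2.
The 3 values of 572 share dense rank 4.
Remaining distinct values take the next consecutive integers.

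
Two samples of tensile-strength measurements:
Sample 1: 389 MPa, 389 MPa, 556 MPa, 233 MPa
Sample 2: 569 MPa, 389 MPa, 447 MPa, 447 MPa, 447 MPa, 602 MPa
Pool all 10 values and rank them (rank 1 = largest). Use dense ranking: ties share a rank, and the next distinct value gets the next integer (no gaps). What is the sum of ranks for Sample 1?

Sorted (descending): 602, 569, 556, 447, 447, 447, 389, 389, 389, 233
The 3 values of 447 share dense rank 4.
The 3 values of 389 share dense rank 5.
Remaining distinct values take the next consecutive integers.
Sample 1 values → pooled ranks: 389→5, 389→5, 556→3, 233→6
Rank sum = 5 + 5 + 3 + 6 = 19

19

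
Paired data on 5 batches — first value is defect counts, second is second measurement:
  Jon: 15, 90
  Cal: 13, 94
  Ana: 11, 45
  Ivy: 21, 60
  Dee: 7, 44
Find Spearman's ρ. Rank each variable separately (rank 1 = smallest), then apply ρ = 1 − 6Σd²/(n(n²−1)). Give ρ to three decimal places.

0.600

Ranks of variable 1: 4, 3, 2, 5, 1
Ranks of variable 2: 4, 5, 2, 3, 1
d = r₁ − r₂: 0, -2, 0, 2, 0
d²: 0, 4, 0, 4, 0; Σd² = 8
ρ = 1 − 6·8/(5·24) = 1 − 48/120 = 0.600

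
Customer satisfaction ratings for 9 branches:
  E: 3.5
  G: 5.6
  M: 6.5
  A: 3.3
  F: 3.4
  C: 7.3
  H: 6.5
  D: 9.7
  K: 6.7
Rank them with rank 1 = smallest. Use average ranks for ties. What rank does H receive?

Sorted (ascending): 3.3, 3.4, 3.5, 5.6, 6.5, 6.5, 6.7, 7.3, 9.7
The 2 values of 6.5 occupy positions 5–6 → average rank (5+6)/2 = 5.5.
H has value 6.5 → rank 5.5.

5.5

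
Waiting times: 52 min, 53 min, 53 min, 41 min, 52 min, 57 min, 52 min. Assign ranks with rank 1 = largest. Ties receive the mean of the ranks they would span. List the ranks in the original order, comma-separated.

5, 2.5, 2.5, 7, 5, 1, 5

Sorted (descending): 57, 53, 53, 52, 52, 52, 41
The 2 values of 53 occupy positions 2–3 → average rank (2+3)/2 = 2.5.
The 3 values of 52 occupy positions 4–6 → average rank 5.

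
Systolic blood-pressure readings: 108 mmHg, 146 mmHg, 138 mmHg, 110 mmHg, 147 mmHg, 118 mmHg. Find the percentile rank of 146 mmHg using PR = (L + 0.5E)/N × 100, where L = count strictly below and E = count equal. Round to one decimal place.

75.0

N = 6.
Strictly below 146: 4. Equal to 146: 1.
PR = (4 + 0.5·1)/6 × 100 = 75.0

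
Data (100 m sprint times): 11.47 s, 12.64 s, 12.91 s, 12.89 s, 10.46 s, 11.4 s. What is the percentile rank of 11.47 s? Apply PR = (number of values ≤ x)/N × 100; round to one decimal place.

50.0

N = 6.
Strictly below 11.47: 2. Equal to 11.47: 1.
PR = 3/6 × 100 = 50.0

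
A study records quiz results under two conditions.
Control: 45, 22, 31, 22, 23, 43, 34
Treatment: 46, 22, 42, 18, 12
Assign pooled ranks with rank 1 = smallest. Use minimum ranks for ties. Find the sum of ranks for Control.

Sorted (ascending): 12, 18, 22, 22, 22, 23, 31, 34, 42, 43, 45, 46
The 3 values of 22 occupy positions 3–5 → each gets rank 3.
Control values → pooled ranks: 45→11, 22→3, 31→7, 22→3, 23→6, 43→10, 34→8
Rank sum = 11 + 3 + 7 + 3 + 6 + 10 + 8 = 48

48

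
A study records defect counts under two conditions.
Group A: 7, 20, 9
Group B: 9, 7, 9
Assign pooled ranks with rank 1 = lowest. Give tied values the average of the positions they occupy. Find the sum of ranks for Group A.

11.5

Sorted (ascending): 7, 7, 9, 9, 9, 20
The 2 values of 7 occupy positions 1–2 → average rank (1+2)/2 = 1.5.
The 3 values of 9 occupy positions 3–5 → average rank 4.
Group A values → pooled ranks: 7→1.5, 20→6, 9→4
Rank sum = 1.5 + 6 + 4 = 11.5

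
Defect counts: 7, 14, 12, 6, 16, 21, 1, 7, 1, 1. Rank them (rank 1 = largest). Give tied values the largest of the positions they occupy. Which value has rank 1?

21

Sorted (descending): 21, 16, 14, 12, 7, 7, 6, 1, 1, 1
The 2 values of 7 occupy positions 5–6 → each gets rank 6.
The 3 values of 1 occupy positions 8–10 → each gets rank 10.
Rank 1 → value 21.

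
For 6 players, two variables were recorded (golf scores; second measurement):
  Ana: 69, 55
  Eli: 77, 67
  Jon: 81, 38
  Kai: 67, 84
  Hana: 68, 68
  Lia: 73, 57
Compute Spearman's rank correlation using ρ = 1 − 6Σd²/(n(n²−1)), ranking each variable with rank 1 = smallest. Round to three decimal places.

-0.771

Ranks of variable 1: 3, 5, 6, 1, 2, 4
Ranks of variable 2: 2, 4, 1, 6, 5, 3
d = r₁ − r₂: 1, 1, 5, -5, -3, 1
d²: 1, 1, 25, 25, 9, 1; Σd² = 62
ρ = 1 − 6·62/(6·35) = 1 − 372/210 = -0.771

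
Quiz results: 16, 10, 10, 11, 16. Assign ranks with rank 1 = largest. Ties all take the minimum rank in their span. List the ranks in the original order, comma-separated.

Sorted (descending): 16, 16, 11, 10, 10
The 2 values of 16 occupy positions 1–2 → each gets rank 1.
The 2 values of 10 occupy positions 4–5 → each gets rank 4.

1, 4, 4, 3, 1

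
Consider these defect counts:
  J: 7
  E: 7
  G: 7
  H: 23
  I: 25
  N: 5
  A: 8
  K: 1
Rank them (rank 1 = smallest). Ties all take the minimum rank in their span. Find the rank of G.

3

Sorted (ascending): 1, 5, 7, 7, 7, 8, 23, 25
The 3 values of 7 occupy positions 3–5 → each gets rank 3.
G has value 7 → rank 3.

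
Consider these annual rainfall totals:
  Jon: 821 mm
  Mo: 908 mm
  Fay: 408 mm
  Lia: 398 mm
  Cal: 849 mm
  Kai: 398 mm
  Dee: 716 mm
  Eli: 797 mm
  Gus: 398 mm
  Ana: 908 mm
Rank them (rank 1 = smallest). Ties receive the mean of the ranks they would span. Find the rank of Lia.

Sorted (ascending): 398, 398, 398, 408, 716, 797, 821, 849, 908, 908
The 3 values of 398 occupy positions 1–3 → average rank 2.
The 2 values of 908 occupy positions 9–10 → average rank (9+10)/2 = 9.5.
Lia has value 398 mm → rank 2.

2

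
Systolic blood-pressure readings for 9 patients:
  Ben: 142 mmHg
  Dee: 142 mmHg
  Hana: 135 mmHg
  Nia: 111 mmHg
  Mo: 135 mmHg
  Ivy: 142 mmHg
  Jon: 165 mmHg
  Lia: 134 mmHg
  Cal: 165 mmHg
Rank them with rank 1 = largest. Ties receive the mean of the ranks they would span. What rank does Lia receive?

Sorted (descending): 165, 165, 142, 142, 142, 135, 135, 134, 111
The 2 values of 165 occupy positions 1–2 → average rank (1+2)/2 = 1.5.
The 3 values of 142 occupy positions 3–5 → average rank 4.
The 2 values of 135 occupy positions 6–7 → average rank (6+7)/2 = 6.5.
Lia has value 134 mmHg → rank 8.

8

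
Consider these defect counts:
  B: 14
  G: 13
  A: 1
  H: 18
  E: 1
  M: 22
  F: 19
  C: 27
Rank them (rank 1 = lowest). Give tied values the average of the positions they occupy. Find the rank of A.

Sorted (ascending): 1, 1, 13, 14, 18, 19, 22, 27
The 2 values of 1 occupy positions 1–2 → average rank (1+2)/2 = 1.5.
A has value 1 → rank 1.5.

1.5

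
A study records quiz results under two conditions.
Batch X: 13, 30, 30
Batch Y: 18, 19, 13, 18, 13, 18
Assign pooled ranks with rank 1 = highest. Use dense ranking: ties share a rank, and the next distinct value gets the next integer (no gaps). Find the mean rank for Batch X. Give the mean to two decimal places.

Sorted (descending): 30, 30, 19, 18, 18, 18, 13, 13, 13
The 2 values of 30 share dense rank 1.
The 3 values of 18 share dense rank 3.
The 3 values of 13 share dense rank 4.
Remaining distinct values take the next consecutive integers.
Batch X values → pooled ranks: 13→4, 30→1, 30→1
Mean rank = (4 + 1 + 1) / 3 = 2.00

2.00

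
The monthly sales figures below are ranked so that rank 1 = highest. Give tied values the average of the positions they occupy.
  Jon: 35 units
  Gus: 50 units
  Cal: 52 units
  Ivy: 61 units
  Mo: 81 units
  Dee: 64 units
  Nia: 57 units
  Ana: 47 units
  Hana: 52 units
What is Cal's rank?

5.5

Sorted (descending): 81, 64, 61, 57, 52, 52, 50, 47, 35
The 2 values of 52 occupy positions 5–6 → average rank (5+6)/2 = 5.5.
Cal has value 52 units → rank 5.5.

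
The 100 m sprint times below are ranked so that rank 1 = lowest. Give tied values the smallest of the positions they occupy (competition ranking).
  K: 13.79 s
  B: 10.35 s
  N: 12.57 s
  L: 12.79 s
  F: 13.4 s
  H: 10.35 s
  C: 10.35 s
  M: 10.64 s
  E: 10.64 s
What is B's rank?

Sorted (ascending): 10.35, 10.35, 10.35, 10.64, 10.64, 12.57, 12.79, 13.4, 13.79
The 3 values of 10.35 occupy positions 1–3 → each gets rank 1.
The 2 values of 10.64 occupy positions 4–5 → each gets rank 4.
B has value 10.35 s → rank 1.

1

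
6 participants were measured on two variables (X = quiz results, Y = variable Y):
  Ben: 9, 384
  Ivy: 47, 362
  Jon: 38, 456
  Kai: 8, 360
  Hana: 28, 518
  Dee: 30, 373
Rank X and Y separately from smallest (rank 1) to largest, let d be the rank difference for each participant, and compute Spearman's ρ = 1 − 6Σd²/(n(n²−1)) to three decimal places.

0.143

Ranks of variable 1: 2, 6, 5, 1, 3, 4
Ranks of variable 2: 4, 2, 5, 1, 6, 3
d = r₁ − r₂: -2, 4, 0, 0, -3, 1
d²: 4, 16, 0, 0, 9, 1; Σd² = 30
ρ = 1 − 6·30/(6·35) = 1 − 180/210 = 0.143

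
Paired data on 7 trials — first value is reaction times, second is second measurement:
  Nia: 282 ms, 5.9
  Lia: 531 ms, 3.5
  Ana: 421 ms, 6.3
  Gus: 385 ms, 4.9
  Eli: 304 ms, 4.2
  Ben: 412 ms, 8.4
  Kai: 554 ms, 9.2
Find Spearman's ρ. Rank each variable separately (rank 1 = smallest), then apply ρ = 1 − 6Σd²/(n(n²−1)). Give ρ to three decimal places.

0.321

Ranks of variable 1: 1, 6, 5, 3, 2, 4, 7
Ranks of variable 2: 4, 1, 5, 3, 2, 6, 7
d = r₁ − r₂: -3, 5, 0, 0, 0, -2, 0
d²: 9, 25, 0, 0, 0, 4, 0; Σd² = 38
ρ = 1 − 6·38/(7·48) = 1 − 228/336 = 0.321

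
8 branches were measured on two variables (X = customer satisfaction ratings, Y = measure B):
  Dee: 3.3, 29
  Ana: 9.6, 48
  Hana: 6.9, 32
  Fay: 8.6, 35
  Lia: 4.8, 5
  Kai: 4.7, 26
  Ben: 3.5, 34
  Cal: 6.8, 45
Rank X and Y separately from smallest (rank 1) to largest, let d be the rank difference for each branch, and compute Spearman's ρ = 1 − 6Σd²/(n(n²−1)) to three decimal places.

Ranks of variable 1: 1, 8, 6, 7, 4, 3, 2, 5
Ranks of variable 2: 3, 8, 4, 6, 1, 2, 5, 7
d = r₁ − r₂: -2, 0, 2, 1, 3, 1, -3, -2
d²: 4, 0, 4, 1, 9, 1, 9, 4; Σd² = 32
ρ = 1 − 6·32/(8·63) = 1 − 192/504 = 0.619

0.619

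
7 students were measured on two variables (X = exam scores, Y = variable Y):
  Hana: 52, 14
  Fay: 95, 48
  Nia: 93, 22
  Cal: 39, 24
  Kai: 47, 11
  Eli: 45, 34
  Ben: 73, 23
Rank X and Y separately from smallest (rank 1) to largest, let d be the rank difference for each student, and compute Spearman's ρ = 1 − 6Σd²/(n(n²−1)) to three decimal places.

Ranks of variable 1: 4, 7, 6, 1, 3, 2, 5
Ranks of variable 2: 2, 7, 3, 5, 1, 6, 4
d = r₁ − r₂: 2, 0, 3, -4, 2, -4, 1
d²: 4, 0, 9, 16, 4, 16, 1; Σd² = 50
ρ = 1 − 6·50/(7·48) = 1 − 300/336 = 0.107

0.107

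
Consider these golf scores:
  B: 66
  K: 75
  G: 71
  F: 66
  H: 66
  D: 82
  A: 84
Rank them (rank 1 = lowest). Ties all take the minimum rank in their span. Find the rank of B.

1

Sorted (ascending): 66, 66, 66, 71, 75, 82, 84
The 3 values of 66 occupy positions 1–3 → each gets rank 1.
B has value 66 → rank 1.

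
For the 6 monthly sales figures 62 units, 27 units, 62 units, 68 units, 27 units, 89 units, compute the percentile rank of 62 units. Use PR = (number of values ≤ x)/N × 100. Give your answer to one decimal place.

N = 6.
Strictly below 62: 2. Equal to 62: 2.
PR = 4/6 × 100 = 66.7

66.7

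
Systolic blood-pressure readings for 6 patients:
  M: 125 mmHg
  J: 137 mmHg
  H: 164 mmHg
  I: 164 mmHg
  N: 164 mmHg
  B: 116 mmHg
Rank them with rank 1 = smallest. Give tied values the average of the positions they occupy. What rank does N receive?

Sorted (ascending): 116, 125, 137, 164, 164, 164
The 3 values of 164 occupy positions 4–6 → average rank 5.
N has value 164 mmHg → rank 5.

5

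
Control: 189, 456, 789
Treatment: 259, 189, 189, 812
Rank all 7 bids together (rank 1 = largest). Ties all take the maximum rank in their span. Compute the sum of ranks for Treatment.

Sorted (descending): 812, 789, 456, 259, 189, 189, 189
The 3 values of 189 occupy positions 5–7 → each gets rank 7.
Treatment values → pooled ranks: 259→4, 189→7, 189→7, 812→1
Rank sum = 4 + 7 + 7 + 1 = 19

19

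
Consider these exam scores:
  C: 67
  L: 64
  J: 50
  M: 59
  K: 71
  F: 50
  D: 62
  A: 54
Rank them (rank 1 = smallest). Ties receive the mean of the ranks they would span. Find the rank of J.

1.5

Sorted (ascending): 50, 50, 54, 59, 62, 64, 67, 71
The 2 values of 50 occupy positions 1–2 → average rank (1+2)/2 = 1.5.
J has value 50 → rank 1.5.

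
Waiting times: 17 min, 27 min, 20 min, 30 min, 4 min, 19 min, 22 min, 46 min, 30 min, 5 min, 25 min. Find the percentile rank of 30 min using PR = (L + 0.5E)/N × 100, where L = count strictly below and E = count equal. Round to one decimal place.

N = 11.
Strictly below 30: 8. Equal to 30: 2.
PR = (8 + 0.5·2)/11 × 100 = 81.8

81.8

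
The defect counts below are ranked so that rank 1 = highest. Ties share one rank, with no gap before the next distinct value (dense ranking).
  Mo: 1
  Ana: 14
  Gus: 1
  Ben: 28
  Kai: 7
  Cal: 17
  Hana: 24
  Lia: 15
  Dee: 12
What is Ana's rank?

Sorted (descending): 28, 24, 17, 15, 14, 12, 7, 1, 1
The 2 values of 1 share dense rank 8.
Remaining distinct values take the next consecutive integers.
Ana has value 14 → rank 5.

5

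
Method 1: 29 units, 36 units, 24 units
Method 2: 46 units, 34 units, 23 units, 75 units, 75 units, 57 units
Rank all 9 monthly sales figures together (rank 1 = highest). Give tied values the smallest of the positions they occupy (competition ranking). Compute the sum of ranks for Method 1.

20

Sorted (descending): 75, 75, 57, 46, 36, 34, 29, 24, 23
The 2 values of 75 occupy positions 1–2 → each gets rank 1.
Method 1 values → pooled ranks: 29→7, 36→5, 24→8
Rank sum = 7 + 5 + 8 = 20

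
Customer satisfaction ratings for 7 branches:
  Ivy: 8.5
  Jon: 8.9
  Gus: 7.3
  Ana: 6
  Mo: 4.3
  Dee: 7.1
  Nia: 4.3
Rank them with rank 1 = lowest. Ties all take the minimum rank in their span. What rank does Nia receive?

1

Sorted (ascending): 4.3, 4.3, 6, 7.1, 7.3, 8.5, 8.9
The 2 values of 4.3 occupy positions 1–2 → each gets rank 1.
Nia has value 4.3 → rank 1.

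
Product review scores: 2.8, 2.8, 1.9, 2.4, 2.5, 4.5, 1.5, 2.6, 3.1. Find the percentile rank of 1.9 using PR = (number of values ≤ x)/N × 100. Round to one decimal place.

22.2

N = 9.
Strictly below 1.9: 1. Equal to 1.9: 1.
PR = 2/9 × 100 = 22.2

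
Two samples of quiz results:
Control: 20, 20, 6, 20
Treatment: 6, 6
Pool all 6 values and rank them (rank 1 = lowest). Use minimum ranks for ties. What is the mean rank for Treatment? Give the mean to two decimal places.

1.00

Sorted (ascending): 6, 6, 6, 20, 20, 20
The 3 values of 6 occupy positions 1–3 → each gets rank 1.
The 3 values of 20 occupy positions 4–6 → each gets rank 4.
Treatment values → pooled ranks: 6→1, 6→1
Mean rank = (1 + 1) / 2 = 1.00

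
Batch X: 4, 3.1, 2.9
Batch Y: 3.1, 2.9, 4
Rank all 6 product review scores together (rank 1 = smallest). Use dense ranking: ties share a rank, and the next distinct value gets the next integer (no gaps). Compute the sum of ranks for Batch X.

Sorted (ascending): 2.9, 2.9, 3.1, 3.1, 4, 4
The 2 values of 2.9 share dense rank 1.
The 2 values of 3.1 share dense rank 2.
The 2 values of 4 share dense rank 3.
Batch X values → pooled ranks: 4→3, 3.1→2, 2.9→1
Rank sum = 3 + 2 + 1 = 6

6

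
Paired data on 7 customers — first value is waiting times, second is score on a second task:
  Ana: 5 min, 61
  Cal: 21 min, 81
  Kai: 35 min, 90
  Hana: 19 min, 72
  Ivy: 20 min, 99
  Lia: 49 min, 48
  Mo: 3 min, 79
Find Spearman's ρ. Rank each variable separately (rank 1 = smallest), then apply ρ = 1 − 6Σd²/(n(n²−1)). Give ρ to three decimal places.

Ranks of variable 1: 2, 5, 6, 3, 4, 7, 1
Ranks of variable 2: 2, 5, 6, 3, 7, 1, 4
d = r₁ − r₂: 0, 0, 0, 0, -3, 6, -3
d²: 0, 0, 0, 0, 9, 36, 9; Σd² = 54
ρ = 1 − 6·54/(7·48) = 1 − 324/336 = 0.036

0.036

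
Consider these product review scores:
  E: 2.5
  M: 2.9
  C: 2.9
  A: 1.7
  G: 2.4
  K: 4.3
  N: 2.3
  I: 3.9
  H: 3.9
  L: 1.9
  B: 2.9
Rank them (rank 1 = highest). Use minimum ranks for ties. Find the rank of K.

1

Sorted (descending): 4.3, 3.9, 3.9, 2.9, 2.9, 2.9, 2.5, 2.4, 2.3, 1.9, 1.7
The 2 values of 3.9 occupy positions 2–3 → each gets rank 2.
The 3 values of 2.9 occupy positions 4–6 → each gets rank 4.
K has value 4.3 → rank 1.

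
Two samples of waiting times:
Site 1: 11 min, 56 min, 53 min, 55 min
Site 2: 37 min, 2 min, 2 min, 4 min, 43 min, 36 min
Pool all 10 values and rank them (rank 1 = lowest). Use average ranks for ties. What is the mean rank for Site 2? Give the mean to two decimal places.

Sorted (ascending): 2, 2, 4, 11, 36, 37, 43, 53, 55, 56
The 2 values of 2 occupy positions 1–2 → average rank (1+2)/2 = 1.5.
Site 2 values → pooled ranks: 37→6, 2→1.5, 2→1.5, 4→3, 43→7, 36→5
Mean rank = (6 + 1.5 + 1.5 + 3 + 7 + 5) / 6 = 4.00

4.00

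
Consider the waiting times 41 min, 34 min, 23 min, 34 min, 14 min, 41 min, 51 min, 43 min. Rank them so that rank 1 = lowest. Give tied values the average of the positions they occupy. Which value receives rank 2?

Sorted (ascending): 14, 23, 34, 34, 41, 41, 43, 51
The 2 values of 34 occupy positions 3–4 → average rank (3+4)/2 = 3.5.
The 2 values of 41 occupy positions 5–6 → average rank (5+6)/2 = 5.5.
Rank 2 → value 23.

23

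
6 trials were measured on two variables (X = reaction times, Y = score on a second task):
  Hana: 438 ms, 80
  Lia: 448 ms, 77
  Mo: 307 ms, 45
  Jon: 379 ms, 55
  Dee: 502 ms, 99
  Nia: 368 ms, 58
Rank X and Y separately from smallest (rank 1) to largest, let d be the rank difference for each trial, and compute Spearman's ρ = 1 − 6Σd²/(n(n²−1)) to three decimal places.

0.886

Ranks of variable 1: 4, 5, 1, 3, 6, 2
Ranks of variable 2: 5, 4, 1, 2, 6, 3
d = r₁ − r₂: -1, 1, 0, 1, 0, -1
d²: 1, 1, 0, 1, 0, 1; Σd² = 4
ρ = 1 − 6·4/(6·35) = 1 − 24/210 = 0.886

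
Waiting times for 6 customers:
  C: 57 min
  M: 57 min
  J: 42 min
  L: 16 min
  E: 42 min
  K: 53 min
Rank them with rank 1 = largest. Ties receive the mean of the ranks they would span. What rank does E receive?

Sorted (descending): 57, 57, 53, 42, 42, 16
The 2 values of 57 occupy positions 1–2 → average rank (1+2)/2 = 1.5.
The 2 values of 42 occupy positions 4–5 → average rank (4+5)/2 = 4.5.
E has value 42 min → rank 4.5.

4.5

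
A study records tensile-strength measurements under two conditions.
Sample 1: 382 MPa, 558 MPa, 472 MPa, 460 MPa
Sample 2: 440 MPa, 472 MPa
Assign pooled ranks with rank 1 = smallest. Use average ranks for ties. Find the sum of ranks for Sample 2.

Sorted (ascending): 382, 440, 460, 472, 472, 558
The 2 values of 472 occupy positions 4–5 → average rank (4+5)/2 = 4.5.
Sample 2 values → pooled ranks: 440→2, 472→4.5
Rank sum = 2 + 4.5 = 6.5

6.5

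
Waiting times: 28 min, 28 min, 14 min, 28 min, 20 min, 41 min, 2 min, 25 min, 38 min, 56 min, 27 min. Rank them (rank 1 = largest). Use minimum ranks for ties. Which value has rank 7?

27

Sorted (descending): 56, 41, 38, 28, 28, 28, 27, 25, 20, 14, 2
The 3 values of 28 occupy positions 4–6 → each gets rank 4.
Rank 7 → value 27.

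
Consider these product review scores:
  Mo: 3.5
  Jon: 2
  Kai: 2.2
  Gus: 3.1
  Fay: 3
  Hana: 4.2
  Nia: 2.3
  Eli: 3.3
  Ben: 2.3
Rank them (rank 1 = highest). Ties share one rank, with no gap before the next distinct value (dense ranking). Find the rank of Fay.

5

Sorted (descending): 4.2, 3.5, 3.3, 3.1, 3, 2.3, 2.3, 2.2, 2
The 2 values of 2.3 share dense rank 6.
Remaining distinct values take the next consecutive integers.
Fay has value 3 → rank 5.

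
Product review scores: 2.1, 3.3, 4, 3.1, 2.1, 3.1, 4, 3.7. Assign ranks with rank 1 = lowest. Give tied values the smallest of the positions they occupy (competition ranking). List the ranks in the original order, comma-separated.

1, 5, 7, 3, 1, 3, 7, 6

Sorted (ascending): 2.1, 2.1, 3.1, 3.1, 3.3, 3.7, 4, 4
The 2 values of 2.1 occupy positions 1–2 → each gets rank 1.
The 2 values of 3.1 occupy positions 3–4 → each gets rank 3.
The 2 values of 4 occupy positions 7–8 → each gets rank 7.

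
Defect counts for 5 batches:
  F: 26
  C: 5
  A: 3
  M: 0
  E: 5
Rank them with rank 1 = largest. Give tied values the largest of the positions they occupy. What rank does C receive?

Sorted (descending): 26, 5, 5, 3, 0
The 2 values of 5 occupy positions 2–3 → each gets rank 3.
C has value 5 → rank 3.

3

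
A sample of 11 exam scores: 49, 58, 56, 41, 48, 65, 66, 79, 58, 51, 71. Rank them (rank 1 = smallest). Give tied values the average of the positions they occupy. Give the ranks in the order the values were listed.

3, 6.5, 5, 1, 2, 8, 9, 11, 6.5, 4, 10

Sorted (ascending): 41, 48, 49, 51, 56, 58, 58, 65, 66, 71, 79
The 2 values of 58 occupy positions 6–7 → average rank (6+7)/2 = 6.5.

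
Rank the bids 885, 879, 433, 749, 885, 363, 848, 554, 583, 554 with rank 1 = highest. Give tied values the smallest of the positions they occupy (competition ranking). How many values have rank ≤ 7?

8

Sorted (descending): 885, 885, 879, 848, 749, 583, 554, 554, 433, 363
The 2 values of 885 occupy positions 1–2 → each gets rank 1.
The 2 values of 554 occupy positions 7–8 → each gets rank 7.
Ranks ≤ 7: {1, 1, 3, 4, 5, 6, 7, 7} → 8 values.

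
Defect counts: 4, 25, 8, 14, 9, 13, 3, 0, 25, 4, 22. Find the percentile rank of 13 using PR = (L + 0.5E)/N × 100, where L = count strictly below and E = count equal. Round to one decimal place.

59.1

N = 11.
Strictly below 13: 6. Equal to 13: 1.
PR = (6 + 0.5·1)/11 × 100 = 59.1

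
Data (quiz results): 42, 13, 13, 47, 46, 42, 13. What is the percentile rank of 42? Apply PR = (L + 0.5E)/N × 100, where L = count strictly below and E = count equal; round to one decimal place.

N = 7.
Strictly below 42: 3. Equal to 42: 2.
PR = (3 + 0.5·2)/7 × 100 = 57.1

57.1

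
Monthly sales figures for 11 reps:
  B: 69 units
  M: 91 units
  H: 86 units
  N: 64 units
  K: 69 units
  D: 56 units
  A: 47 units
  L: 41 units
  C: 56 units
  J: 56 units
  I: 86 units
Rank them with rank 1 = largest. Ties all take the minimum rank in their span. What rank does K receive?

4

Sorted (descending): 91, 86, 86, 69, 69, 64, 56, 56, 56, 47, 41
The 2 values of 86 occupy positions 2–3 → each gets rank 2.
The 2 values of 69 occupy positions 4–5 → each gets rank 4.
The 3 values of 56 occupy positions 7–9 → each gets rank 7.
K has value 69 units → rank 4.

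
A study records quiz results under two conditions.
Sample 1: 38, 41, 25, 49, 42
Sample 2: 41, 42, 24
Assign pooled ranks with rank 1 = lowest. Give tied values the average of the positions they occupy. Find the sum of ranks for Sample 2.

Sorted (ascending): 24, 25, 38, 41, 41, 42, 42, 49
The 2 values of 41 occupy positions 4–5 → average rank (4+5)/2 = 4.5.
The 2 values of 42 occupy positions 6–7 → average rank (6+7)/2 = 6.5.
Sample 2 values → pooled ranks: 41→4.5, 42→6.5, 24→1
Rank sum = 4.5 + 6.5 + 1 = 12

12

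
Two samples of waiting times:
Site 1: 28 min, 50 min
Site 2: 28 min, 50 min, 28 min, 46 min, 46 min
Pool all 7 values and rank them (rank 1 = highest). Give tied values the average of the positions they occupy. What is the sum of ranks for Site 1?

Sorted (descending): 50, 50, 46, 46, 28, 28, 28
The 2 values of 50 occupy positions 1–2 → average rank (1+2)/2 = 1.5.
The 2 values of 46 occupy positions 3–4 → average rank (3+4)/2 = 3.5.
The 3 values of 28 occupy positions 5–7 → average rank 6.
Site 1 values → pooled ranks: 28→6, 50→1.5
Rank sum = 6 + 1.5 = 7.5

7.5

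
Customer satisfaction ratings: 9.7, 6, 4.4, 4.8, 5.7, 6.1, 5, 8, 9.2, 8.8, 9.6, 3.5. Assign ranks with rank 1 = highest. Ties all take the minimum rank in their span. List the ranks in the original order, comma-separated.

Sorted (descending): 9.7, 9.6, 9.2, 8.8, 8, 6.1, 6, 5.7, 5, 4.8, 4.4, 3.5
No ties — each value takes its position as its rank.

1, 7, 11, 10, 8, 6, 9, 5, 3, 4, 2, 12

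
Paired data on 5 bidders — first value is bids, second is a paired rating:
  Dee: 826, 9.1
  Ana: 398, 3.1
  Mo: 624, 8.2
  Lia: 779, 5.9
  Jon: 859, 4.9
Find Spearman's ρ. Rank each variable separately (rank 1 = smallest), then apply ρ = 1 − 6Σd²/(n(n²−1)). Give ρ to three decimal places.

0.300

Ranks of variable 1: 4, 1, 2, 3, 5
Ranks of variable 2: 5, 1, 4, 3, 2
d = r₁ − r₂: -1, 0, -2, 0, 3
d²: 1, 0, 4, 0, 9; Σd² = 14
ρ = 1 − 6·14/(5·24) = 1 − 84/120 = 0.300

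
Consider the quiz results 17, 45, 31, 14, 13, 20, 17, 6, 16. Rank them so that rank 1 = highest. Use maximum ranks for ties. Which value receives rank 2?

31

Sorted (descending): 45, 31, 20, 17, 17, 16, 14, 13, 6
The 2 values of 17 occupy positions 4–5 → each gets rank 5.
Rank 2 → value 31.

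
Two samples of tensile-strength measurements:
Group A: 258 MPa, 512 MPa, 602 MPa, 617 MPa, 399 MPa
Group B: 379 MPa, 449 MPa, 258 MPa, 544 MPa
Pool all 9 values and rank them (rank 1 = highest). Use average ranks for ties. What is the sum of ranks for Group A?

21.5

Sorted (descending): 617, 602, 544, 512, 449, 399, 379, 258, 258
The 2 values of 258 occupy positions 8–9 → average rank (8+9)/2 = 8.5.
Group A values → pooled ranks: 258→8.5, 512→4, 602→2, 617→1, 399→6
Rank sum = 8.5 + 4 + 2 + 1 + 6 = 21.5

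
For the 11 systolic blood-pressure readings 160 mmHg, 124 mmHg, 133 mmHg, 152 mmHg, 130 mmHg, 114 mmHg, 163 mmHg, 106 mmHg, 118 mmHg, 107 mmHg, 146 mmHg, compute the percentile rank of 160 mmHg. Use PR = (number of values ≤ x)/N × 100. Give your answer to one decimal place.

90.9

N = 11.
Strictly below 160: 9. Equal to 160: 1.
PR = 10/11 × 100 = 90.9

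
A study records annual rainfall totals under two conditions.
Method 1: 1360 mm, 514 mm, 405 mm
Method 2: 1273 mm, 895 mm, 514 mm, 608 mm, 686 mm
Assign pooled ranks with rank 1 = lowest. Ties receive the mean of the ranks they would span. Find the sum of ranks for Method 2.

24.5

Sorted (ascending): 405, 514, 514, 608, 686, 895, 1273, 1360
The 2 values of 514 occupy positions 2–3 → average rank (2+3)/2 = 2.5.
Method 2 values → pooled ranks: 1273→7, 895→6, 514→2.5, 608→4, 686→5
Rank sum = 7 + 6 + 2.5 + 4 + 5 = 24.5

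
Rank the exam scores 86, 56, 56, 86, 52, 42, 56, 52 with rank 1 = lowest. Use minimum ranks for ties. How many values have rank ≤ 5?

Sorted (ascending): 42, 52, 52, 56, 56, 56, 86, 86
The 2 values of 52 occupy positions 2–3 → each gets rank 2.
The 3 values of 56 occupy positions 4–6 → each gets rank 4.
The 2 values of 86 occupy positions 7–8 → each gets rank 7.
Ranks ≤ 5: {1, 2, 2, 4, 4, 4} → 6 values.

6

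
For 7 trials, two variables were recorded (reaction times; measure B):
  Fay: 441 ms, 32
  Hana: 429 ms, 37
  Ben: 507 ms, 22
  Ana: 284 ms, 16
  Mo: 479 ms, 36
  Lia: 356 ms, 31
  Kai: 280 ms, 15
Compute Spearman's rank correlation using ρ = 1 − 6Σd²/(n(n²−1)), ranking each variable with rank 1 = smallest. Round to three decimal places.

Ranks of variable 1: 5, 4, 7, 2, 6, 3, 1
Ranks of variable 2: 5, 7, 3, 2, 6, 4, 1
d = r₁ − r₂: 0, -3, 4, 0, 0, -1, 0
d²: 0, 9, 16, 0, 0, 1, 0; Σd² = 26
ρ = 1 − 6·26/(7·48) = 1 − 156/336 = 0.536

0.536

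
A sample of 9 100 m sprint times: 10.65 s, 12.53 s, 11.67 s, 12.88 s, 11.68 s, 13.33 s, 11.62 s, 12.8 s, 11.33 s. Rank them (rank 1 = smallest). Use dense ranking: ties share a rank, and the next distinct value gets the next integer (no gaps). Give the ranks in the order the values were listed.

Sorted (ascending): 10.65, 11.33, 11.62, 11.67, 11.68, 12.53, 12.8, 12.88, 13.33
No ties — each value takes its position as its rank.

1, 6, 4, 8, 5, 9, 3, 7, 2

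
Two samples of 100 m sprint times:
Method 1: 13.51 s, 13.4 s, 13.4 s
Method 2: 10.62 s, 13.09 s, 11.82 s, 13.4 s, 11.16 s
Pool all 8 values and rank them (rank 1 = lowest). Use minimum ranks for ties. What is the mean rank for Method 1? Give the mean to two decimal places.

Sorted (ascending): 10.62, 11.16, 11.82, 13.09, 13.4, 13.4, 13.4, 13.51
The 3 values of 13.4 occupy positions 5–7 → each gets rank 5.
Method 1 values → pooled ranks: 13.51→8, 13.4→5, 13.4→5
Mean rank = (8 + 5 + 5) / 3 = 6.00

6.00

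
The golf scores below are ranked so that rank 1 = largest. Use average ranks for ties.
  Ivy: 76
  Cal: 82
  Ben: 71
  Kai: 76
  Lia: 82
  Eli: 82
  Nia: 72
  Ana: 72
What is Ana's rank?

Sorted (descending): 82, 82, 82, 76, 76, 72, 72, 71
The 3 values of 82 occupy positions 1–3 → average rank 2.
The 2 values of 76 occupy positions 4–5 → average rank (4+5)/2 = 4.5.
The 2 values of 72 occupy positions 6–7 → average rank (6+7)/2 = 6.5.
Ana has value 72 → rank 6.5.

6.5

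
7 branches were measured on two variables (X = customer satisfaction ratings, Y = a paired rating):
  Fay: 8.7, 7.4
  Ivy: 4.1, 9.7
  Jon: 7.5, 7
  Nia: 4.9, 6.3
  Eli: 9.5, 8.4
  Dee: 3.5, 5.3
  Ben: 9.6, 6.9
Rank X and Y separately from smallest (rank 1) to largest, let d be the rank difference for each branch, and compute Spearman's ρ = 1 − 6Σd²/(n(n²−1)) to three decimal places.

Ranks of variable 1: 5, 2, 4, 3, 6, 1, 7
Ranks of variable 2: 5, 7, 4, 2, 6, 1, 3
d = r₁ − r₂: 0, -5, 0, 1, 0, 0, 4
d²: 0, 25, 0, 1, 0, 0, 16; Σd² = 42
ρ = 1 − 6·42/(7·48) = 1 − 252/336 = 0.250

0.250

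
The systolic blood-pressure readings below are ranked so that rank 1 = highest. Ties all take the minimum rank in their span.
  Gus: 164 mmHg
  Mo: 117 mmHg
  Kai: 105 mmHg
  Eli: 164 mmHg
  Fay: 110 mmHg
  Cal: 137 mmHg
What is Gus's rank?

Sorted (descending): 164, 164, 137, 117, 110, 105
The 2 values of 164 occupy positions 1–2 → each gets rank 1.
Gus has value 164 mmHg → rank 1.

1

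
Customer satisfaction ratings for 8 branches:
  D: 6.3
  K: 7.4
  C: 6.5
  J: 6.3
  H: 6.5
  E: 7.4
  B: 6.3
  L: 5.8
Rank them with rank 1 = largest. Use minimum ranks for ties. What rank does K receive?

1

Sorted (descending): 7.4, 7.4, 6.5, 6.5, 6.3, 6.3, 6.3, 5.8
The 2 values of 7.4 occupy positions 1–2 → each gets rank 1.
The 2 values of 6.5 occupy positions 3–4 → each gets rank 3.
The 3 values of 6.3 occupy positions 5–7 → each gets rank 5.
K has value 7.4 → rank 1.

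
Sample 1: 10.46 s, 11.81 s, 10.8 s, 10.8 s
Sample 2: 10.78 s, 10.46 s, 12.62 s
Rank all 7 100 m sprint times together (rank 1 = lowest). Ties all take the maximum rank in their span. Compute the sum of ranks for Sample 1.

Sorted (ascending): 10.46, 10.46, 10.78, 10.8, 10.8, 11.81, 12.62
The 2 values of 10.46 occupy positions 1–2 → each gets rank 2.
The 2 values of 10.8 occupy positions 4–5 → each gets rank 5.
Sample 1 values → pooled ranks: 10.46→2, 11.81→6, 10.8→5, 10.8→5
Rank sum = 2 + 6 + 5 + 5 = 18

18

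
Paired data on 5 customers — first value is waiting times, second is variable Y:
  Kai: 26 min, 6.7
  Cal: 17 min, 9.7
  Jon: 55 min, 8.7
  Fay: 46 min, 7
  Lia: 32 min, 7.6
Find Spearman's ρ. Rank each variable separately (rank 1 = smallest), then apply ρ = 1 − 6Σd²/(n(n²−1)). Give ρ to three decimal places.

Ranks of variable 1: 2, 1, 5, 4, 3
Ranks of variable 2: 1, 5, 4, 2, 3
d = r₁ − r₂: 1, -4, 1, 2, 0
d²: 1, 16, 1, 4, 0; Σd² = 22
ρ = 1 − 6·22/(5·24) = 1 − 132/120 = -0.100

-0.100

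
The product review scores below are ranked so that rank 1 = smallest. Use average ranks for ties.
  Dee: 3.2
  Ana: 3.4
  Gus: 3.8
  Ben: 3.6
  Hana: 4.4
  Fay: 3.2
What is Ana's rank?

3

Sorted (ascending): 3.2, 3.2, 3.4, 3.6, 3.8, 4.4
The 2 values of 3.2 occupy positions 1–2 → average rank (1+2)/2 = 1.5.
Ana has value 3.4 → rank 3.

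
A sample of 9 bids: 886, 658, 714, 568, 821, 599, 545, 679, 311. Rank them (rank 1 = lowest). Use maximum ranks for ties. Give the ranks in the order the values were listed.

Sorted (ascending): 311, 545, 568, 599, 658, 679, 714, 821, 886
No ties — each value takes its position as its rank.

9, 5, 7, 3, 8, 4, 2, 6, 1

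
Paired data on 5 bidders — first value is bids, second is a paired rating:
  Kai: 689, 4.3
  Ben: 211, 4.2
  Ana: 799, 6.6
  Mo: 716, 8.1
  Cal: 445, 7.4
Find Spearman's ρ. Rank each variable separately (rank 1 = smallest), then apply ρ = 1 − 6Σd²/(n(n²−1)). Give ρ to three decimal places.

0.500

Ranks of variable 1: 3, 1, 5, 4, 2
Ranks of variable 2: 2, 1, 3, 5, 4
d = r₁ − r₂: 1, 0, 2, -1, -2
d²: 1, 0, 4, 1, 4; Σd² = 10
ρ = 1 − 6·10/(5·24) = 1 − 60/120 = 0.500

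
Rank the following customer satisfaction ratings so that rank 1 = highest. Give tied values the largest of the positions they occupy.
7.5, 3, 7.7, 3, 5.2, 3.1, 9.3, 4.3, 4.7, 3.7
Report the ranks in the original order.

3, 10, 2, 10, 4, 8, 1, 6, 5, 7

Sorted (descending): 9.3, 7.7, 7.5, 5.2, 4.7, 4.3, 3.7, 3.1, 3, 3
The 2 values of 3 occupy positions 9–10 → each gets rank 10.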